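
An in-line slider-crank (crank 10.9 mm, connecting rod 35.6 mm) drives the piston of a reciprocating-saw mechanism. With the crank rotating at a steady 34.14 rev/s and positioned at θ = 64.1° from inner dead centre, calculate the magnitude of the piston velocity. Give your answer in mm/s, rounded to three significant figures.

ω = 2π·34.1 = 214.5 rad/s
For an in-line slider-crank, x = r cosθ + √(L² − r² sin²θ), so v = −rω sinθ·[1 + r cosθ/√(L² − r² sin²θ)].
With r = 0.0109 m, L = 0.0356 m, θ = 64.1°: √(L² − r² sin²θ) = 0.034223 m.
v = −0.0109·214.5·0.89956·[1 + 0.0109·0.43680/0.034223] = -2.3959 m/s.
|v| = 2.3959 m/s = 2395.9 mm/s.

2400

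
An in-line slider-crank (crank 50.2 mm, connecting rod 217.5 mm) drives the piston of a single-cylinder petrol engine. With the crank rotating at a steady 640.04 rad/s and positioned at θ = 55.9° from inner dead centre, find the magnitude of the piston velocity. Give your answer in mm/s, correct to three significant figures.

ω = 640 rad/s
For an in-line slider-crank, x = r cosθ + √(L² − r² sin²θ), so v = −rω sinθ·[1 + r cosθ/√(L² − r² sin²θ)].
With r = 0.0502 m, L = 0.2175 m, θ = 55.9°: √(L² − r² sin²θ) = 0.21349 m.
v = −0.0502·640·0.82806·[1 + 0.0502·0.56064/0.21349] = -30.113 m/s.
|v| = 30.113 m/s = 30113 mm/s.

30100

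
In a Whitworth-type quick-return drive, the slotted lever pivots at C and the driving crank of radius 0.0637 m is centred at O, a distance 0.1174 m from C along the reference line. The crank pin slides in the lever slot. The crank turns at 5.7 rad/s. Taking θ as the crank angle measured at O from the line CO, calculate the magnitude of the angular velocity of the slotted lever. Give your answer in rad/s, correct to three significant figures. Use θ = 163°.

4.99

ω = 5.7 rad/s
Crank pin A relative to C: A = (d + r cosθ, r sinθ); lever angle φ = atan2(r sinθ, d + r cosθ).
Differentiating tanφ: φ̇ = rω(d cosθ + r)/(d² + r² + 2dr cosθ).
d² + r² + 2dr cosθ = |CA|² = 0.00353723 m²;  d cosθ + r = -0.04857 m.
|ω_lever| = |0.0637·5.7·-0.04857| / 0.00353723 = 4.9856 rad/s.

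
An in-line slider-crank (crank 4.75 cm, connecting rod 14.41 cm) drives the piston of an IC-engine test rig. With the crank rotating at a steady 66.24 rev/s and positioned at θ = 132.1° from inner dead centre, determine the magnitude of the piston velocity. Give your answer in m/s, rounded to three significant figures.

11.3

ω = 2π·66.2 = 416.2 rad/s
For an in-line slider-crank, x = r cosθ + √(L² − r² sin²θ), so v = −rω sinθ·[1 + r cosθ/√(L² − r² sin²θ)].
With r = 0.0475 m, L = 0.1441 m, θ = 132.1°: √(L² − r² sin²θ) = 0.13972 m.
v = −0.0475·416.2·0.74198·[1 + 0.0475·-0.67043/0.13972] = -11.325 m/s.
|v| = 11.325 m/s.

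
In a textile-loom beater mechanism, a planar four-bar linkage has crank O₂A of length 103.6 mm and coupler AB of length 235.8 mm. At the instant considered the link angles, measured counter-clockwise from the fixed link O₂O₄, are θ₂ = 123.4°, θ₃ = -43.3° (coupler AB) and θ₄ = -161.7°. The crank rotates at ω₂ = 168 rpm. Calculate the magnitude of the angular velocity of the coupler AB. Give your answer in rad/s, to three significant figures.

8.48

ω₂ = 17.59 rad/s (from 168 rpm).
Differentiating the loop-closure r₂e^{iθ₂}+r₃e^{iθ₃}=r₁+r₄e^{iθ₄} gives r₂ω₂e^{iθ₂}+r₃ω₃e^{iθ₃}=r₄ω₄e^{iθ₄}.
Eliminating the other unknown: ω₃ = r₂ω₂ sin(θ₄−θ₂) / [r₃ sin(θ₃−θ₄)].
Numerator sine = +0.96547; denominator sine = +0.87965.
Result = 0.1036·17.59·(+0.96547) / (0.2358·(+0.87965)) = +8.4837 rad/s; magnitude 8.4837 rad/s.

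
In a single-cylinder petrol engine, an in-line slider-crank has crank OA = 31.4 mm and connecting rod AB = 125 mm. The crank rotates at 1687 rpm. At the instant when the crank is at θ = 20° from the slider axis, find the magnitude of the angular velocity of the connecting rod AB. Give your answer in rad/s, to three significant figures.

ω = 176.7 rad/s (converted from 1687 rpm).
The rod makes angle φ with the slider axis where L sinφ = r sinθ; differentiating, L cosφ·φ̇ = r ω cosθ.
L cosφ = √(L² − r² sin²θ) = 0.12454 m.
|ω_rod| = r ω |cosθ| / √(L² − r² sin²θ) = 0.0314·176.7·0.93969/0.12454 = 41.856 rad/s.

41.9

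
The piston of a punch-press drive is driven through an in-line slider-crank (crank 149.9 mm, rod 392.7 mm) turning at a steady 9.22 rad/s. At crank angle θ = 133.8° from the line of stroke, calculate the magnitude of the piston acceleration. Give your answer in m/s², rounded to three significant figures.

ω = 9.22 rad/s
x(θ) = r cosθ + √(L² − r² sin²θ); with ω constant, a = ω²·d²x/dθ².
d²x/dθ² = −r cosθ − r²(cos2θ)/√u − r⁴ sin²2θ/(4u^{3/2}),  u = L² − r² sin²θ = 0.142508 m².
Substituting r = 0.1499 m, L = 0.3927 m, θ = 133.8°: d²x/dθ² = +0.1039 m.
a = ω²·d²x/dθ² = (9.22)²·(+0.1039) = +8.8326 m/s²;  |a| = 8.8326 m/s².

8.83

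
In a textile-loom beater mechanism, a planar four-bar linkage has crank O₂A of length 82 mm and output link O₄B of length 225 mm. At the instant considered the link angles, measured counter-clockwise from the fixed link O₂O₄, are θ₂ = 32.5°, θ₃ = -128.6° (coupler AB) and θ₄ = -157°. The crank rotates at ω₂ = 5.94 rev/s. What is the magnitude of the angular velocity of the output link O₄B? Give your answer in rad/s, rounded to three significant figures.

9.26

ω₂ = 37.32 rad/s (from 5.94 rev/s).
Differentiating the loop-closure r₂e^{iθ₂}+r₃e^{iθ₃}=r₁+r₄e^{iθ₄} gives r₂ω₂e^{iθ₂}+r₃ω₃e^{iθ₃}=r₄ω₄e^{iθ₄}.
Eliminating the other unknown: ω₄ = r₂ω₂ sin(θ₂−θ₃) / [r₄ sin(θ₄−θ₃)].
Numerator sine = +0.32392; denominator sine = -0.47562.
Result = 0.082·37.32·(+0.32392) / (0.225·(-0.47562)) = -9.2633 rad/s; magnitude 9.2633 rad/s.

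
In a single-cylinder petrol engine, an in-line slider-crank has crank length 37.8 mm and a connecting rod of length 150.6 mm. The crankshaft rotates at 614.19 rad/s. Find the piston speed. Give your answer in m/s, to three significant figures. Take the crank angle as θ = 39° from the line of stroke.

17.5

ω = 614.2 rad/s
For an in-line slider-crank, x = r cosθ + √(L² − r² sin²θ), so v = −rω sinθ·[1 + r cosθ/√(L² − r² sin²θ)].
With r = 0.0378 m, L = 0.1506 m, θ = 39°: √(L² − r² sin²θ) = 0.14871 m.
v = −0.0378·614.2·0.62932·[1 + 0.0378·0.77715/0.14871] = -17.497 m/s.
|v| = 17.497 m/s.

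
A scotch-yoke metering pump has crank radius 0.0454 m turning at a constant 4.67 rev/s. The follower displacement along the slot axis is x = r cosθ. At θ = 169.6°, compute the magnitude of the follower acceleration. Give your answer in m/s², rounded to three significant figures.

ω = 29.34 rad/s (from 4.67 rev/s).
x = r cosθ ⇒ ẍ = −rω² cosθ (ω constant).
|a| = rω²|cosθ| = 0.0454·(29.34)²·|cos 169.6°| = 38.446 m/s².

38.4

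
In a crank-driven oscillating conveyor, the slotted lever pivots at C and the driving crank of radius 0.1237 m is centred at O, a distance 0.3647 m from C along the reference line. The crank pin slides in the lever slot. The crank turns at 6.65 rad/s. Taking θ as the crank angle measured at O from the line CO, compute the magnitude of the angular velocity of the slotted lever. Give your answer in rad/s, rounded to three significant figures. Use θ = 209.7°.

ω = 6.65 rad/s
Crank pin A relative to C: A = (d + r cosθ, r sinθ); lever angle φ = atan2(r sinθ, d + r cosθ).
Differentiating tanφ: φ̇ = rω(d cosθ + r)/(d² + r² + 2dr cosθ).
d² + r² + 2dr cosθ = |CA|² = 0.069934 m²;  d cosθ + r = -0.19309 m.
|ω_lever| = |0.1237·6.65·-0.19309| / 0.069934 = 2.2712 rad/s.

2.27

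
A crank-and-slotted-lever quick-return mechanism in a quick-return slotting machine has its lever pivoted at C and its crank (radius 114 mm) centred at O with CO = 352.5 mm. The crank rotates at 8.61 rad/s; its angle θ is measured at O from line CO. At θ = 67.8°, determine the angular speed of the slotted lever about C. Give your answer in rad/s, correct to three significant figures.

ω = 8.61 rad/s
Crank pin A relative to C: A = (d + r cosθ, r sinθ); lever angle φ = atan2(r sinθ, d + r cosθ).
Differentiating tanφ: φ̇ = rω(d cosθ + r)/(d² + r² + 2dr cosθ).
d² + r² + 2dr cosθ = |CA|² = 0.167619 m²;  d cosθ + r = +0.24719 m.
|ω_lever| = |0.114·8.61·+0.24719| / 0.167619 = 1.4475 rad/s.

1.45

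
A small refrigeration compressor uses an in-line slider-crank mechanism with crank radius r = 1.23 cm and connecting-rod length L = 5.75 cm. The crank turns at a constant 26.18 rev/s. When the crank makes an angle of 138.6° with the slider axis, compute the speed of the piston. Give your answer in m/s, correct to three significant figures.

1.12

ω = 2π·26.2 = 164.5 rad/s
For an in-line slider-crank, x = r cosθ + √(L² − r² sin²θ), so v = −rω sinθ·[1 + r cosθ/√(L² − r² sin²θ)].
With r = 0.0123 m, L = 0.0575 m, θ = 138.6°: √(L² − r² sin²θ) = 0.056922 m.
v = −0.0123·164.5·0.66131·[1 + 0.0123·-0.75011/0.056922] = -1.1211 m/s.
|v| = 1.1211 m/s.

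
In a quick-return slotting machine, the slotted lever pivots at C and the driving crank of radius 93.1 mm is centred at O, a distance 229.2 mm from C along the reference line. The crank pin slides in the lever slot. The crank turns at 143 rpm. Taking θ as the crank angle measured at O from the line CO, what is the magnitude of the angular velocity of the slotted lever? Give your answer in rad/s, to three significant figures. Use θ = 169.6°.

9.60

ω = 14.97 rad/s (from 143 rpm).
Crank pin A relative to C: A = (d + r cosθ, r sinθ); lever angle φ = atan2(r sinθ, d + r cosθ).
Differentiating tanφ: φ̇ = rω(d cosθ + r)/(d² + r² + 2dr cosθ).
d² + r² + 2dr cosθ = |CA|² = 0.0192243 m²;  d cosθ + r = -0.13233 m.
|ω_lever| = |0.0931·14.97·-0.13233| / 0.0192243 = 9.597 rad/s.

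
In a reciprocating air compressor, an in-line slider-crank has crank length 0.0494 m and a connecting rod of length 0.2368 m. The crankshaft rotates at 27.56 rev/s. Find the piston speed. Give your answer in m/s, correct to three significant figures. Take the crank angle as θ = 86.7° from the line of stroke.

ω = 2π·27.6 = 173.2 rad/s
For an in-line slider-crank, x = r cosθ + √(L² − r² sin²θ), so v = −rω sinθ·[1 + r cosθ/√(L² − r² sin²θ)].
With r = 0.0494 m, L = 0.2368 m, θ = 86.7°: √(L² − r² sin²θ) = 0.23161 m.
v = −0.0494·173.2·0.99834·[1 + 0.0494·0.05756/0.23161] = -8.645 m/s.
|v| = 8.645 m/s.

8.65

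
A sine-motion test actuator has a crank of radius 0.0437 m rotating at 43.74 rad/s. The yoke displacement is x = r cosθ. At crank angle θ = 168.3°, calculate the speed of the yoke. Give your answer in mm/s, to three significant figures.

388

ω = 43.74 rad/s
x = r cosθ ⇒ ẋ = −rω sinθ.
|v| = rω|sinθ| = 0.0437·43.74·|sin 168.3°| = 0.38762 m/s = 387.62 mm/s.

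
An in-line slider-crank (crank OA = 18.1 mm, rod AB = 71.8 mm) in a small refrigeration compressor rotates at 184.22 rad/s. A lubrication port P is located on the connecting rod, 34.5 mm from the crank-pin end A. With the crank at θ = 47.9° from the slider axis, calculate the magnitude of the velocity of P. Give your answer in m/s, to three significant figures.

ω = 184.2 rad/s.  Crank-pin speed |V_A| = rω = 3.3344 m/s, perpendicular to OA.
Rod angle: sinφ = −(r/L) sinθ ⇒ φ = -10.780°; ω_rod = −rω cosθ/√(L²−r²sin²θ) = -31.694 rad/s.
V_P = V_A + ω_rod × AP, with AP = 0.0345 m along the rod.
Components: V_Px = −rω sinθ − a·ω_rod·sinφ = -2.6786 m/s;  V_Py = rω cosθ + a·ω_rod·cosφ = +1.1613 m/s.
|V_P| = √(V_Px² + V_Py²) = 2.9195 m/s.

2.92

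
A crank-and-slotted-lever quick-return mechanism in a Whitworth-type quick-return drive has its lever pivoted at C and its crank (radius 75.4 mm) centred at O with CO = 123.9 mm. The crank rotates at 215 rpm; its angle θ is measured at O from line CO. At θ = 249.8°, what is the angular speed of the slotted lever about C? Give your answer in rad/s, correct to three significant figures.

3.80

ω = 22.51 rad/s (from 215 rpm).
Crank pin A relative to C: A = (d + r cosθ, r sinθ); lever angle φ = atan2(r sinθ, d + r cosθ).
Differentiating tanφ: φ̇ = rω(d cosθ + r)/(d² + r² + 2dr cosθ).
d² + r² + 2dr cosθ = |CA|² = 0.0145848 m²;  d cosθ + r = +0.032618 m.
|ω_lever| = |0.0754·22.51·+0.032618| / 0.0145848 = 3.7966 rad/s.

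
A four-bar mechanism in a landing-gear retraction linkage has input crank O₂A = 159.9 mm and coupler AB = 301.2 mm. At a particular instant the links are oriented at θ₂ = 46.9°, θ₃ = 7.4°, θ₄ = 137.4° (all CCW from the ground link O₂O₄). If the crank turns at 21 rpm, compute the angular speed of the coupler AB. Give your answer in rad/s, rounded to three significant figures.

1.52

ω₂ = 2.199 rad/s (from 21 rpm).
Differentiating the loop-closure r₂e^{iθ₂}+r₃e^{iθ₃}=r₁+r₄e^{iθ₄} gives r₂ω₂e^{iθ₂}+r₃ω₃e^{iθ₃}=r₄ω₄e^{iθ₄}.
Eliminating the other unknown: ω₃ = r₂ω₂ sin(θ₄−θ₂) / [r₃ sin(θ₃−θ₄)].
Numerator sine = +0.99996; denominator sine = -0.76604.
Result = 0.1599·2.199·(+0.99996) / (0.3012·(-0.76604)) = -1.524 rad/s; magnitude 1.524 rad/s.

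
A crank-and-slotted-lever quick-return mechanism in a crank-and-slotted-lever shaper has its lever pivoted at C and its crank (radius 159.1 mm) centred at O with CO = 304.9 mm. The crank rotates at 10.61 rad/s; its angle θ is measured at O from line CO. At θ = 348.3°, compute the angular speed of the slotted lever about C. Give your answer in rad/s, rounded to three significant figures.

3.62

ω = 10.61 rad/s
Crank pin A relative to C: A = (d + r cosθ, r sinθ); lever angle φ = atan2(r sinθ, d + r cosθ).
Differentiating tanφ: φ̇ = rω(d cosθ + r)/(d² + r² + 2dr cosθ).
d² + r² + 2dr cosθ = |CA|² = 0.21328 m²;  d cosθ + r = +0.45767 m.
|ω_lever| = |0.1591·10.61·+0.45767| / 0.21328 = 3.6223 rad/s.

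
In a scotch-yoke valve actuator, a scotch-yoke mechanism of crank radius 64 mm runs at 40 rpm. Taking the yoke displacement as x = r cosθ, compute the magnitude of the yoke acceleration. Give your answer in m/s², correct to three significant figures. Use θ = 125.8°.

ω = 4.189 rad/s (from 40 rpm).
x = r cosθ ⇒ ẍ = −rω² cosθ (ω constant).
|a| = rω²|cosθ| = 0.064·(4.189)²·|cos 125.8°| = 0.65687 m/s².

0.657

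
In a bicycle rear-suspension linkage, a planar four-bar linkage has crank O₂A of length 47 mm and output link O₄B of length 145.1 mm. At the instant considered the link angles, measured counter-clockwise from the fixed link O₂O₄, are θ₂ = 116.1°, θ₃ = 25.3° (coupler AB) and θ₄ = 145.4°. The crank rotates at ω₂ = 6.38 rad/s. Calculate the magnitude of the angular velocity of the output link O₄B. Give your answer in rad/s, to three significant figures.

2.39

ω₂ = 6.38 rad/s
Differentiating the loop-closure r₂e^{iθ₂}+r₃e^{iθ₃}=r₁+r₄e^{iθ₄} gives r₂ω₂e^{iθ₂}+r₃ω₃e^{iθ₃}=r₄ω₄e^{iθ₄}.
Eliminating the other unknown: ω₄ = r₂ω₂ sin(θ₂−θ₃) / [r₄ sin(θ₄−θ₃)].
Numerator sine = +0.99990; denominator sine = +0.86515.
Result = 0.047·6.38·(+0.99990) / (0.1451·(+0.86515)) = +2.3885 rad/s; magnitude 2.3885 rad/s.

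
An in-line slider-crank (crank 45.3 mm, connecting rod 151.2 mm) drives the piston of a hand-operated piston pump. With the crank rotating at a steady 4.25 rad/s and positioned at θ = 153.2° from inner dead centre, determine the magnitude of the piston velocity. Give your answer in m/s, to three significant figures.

0.0634

ω = 4.25 rad/s
For an in-line slider-crank, x = r cosθ + √(L² − r² sin²θ), so v = −rω sinθ·[1 + r cosθ/√(L² − r² sin²θ)].
With r = 0.0453 m, L = 0.1512 m, θ = 153.2°: √(L² − r² sin²θ) = 0.14981 m.
v = −0.0453·4.25·0.45088·[1 + 0.0453·-0.89259/0.14981] = -0.063377 m/s.
|v| = 0.063377 m/s.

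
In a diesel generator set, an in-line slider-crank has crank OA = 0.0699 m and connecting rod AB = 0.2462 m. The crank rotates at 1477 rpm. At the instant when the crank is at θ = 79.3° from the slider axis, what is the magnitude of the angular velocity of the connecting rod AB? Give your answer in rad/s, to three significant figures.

8.49

ω = 154.7 rad/s (converted from 1477 rpm).
The rod makes angle φ with the slider axis where L sinφ = r sinθ; differentiating, L cosφ·φ̇ = r ω cosθ.
L cosφ = √(L² − r² sin²θ) = 0.23643 m.
|ω_rod| = r ω |cosθ| / √(L² − r² sin²θ) = 0.0699·154.7·0.18567/0.23643 = 8.4904 rad/s.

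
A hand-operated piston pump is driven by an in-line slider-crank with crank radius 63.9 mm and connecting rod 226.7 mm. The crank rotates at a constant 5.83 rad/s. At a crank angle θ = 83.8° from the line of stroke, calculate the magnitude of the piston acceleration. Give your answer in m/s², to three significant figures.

ω = 5.83 rad/s
x(θ) = r cosθ + √(L² − r² sin²θ); with ω constant, a = ω²·d²x/dθ².
d²x/dθ² = −r cosθ − r²(cos2θ)/√u − r⁴ sin²2θ/(4u^{3/2}),  u = L² − r² sin²θ = 0.0473573 m².
Substituting r = 0.0639 m, L = 0.2267 m, θ = 83.8°: d²x/dθ² = +0.011406 m.
a = ω²·d²x/dθ² = (5.83)²·(+0.011406) = +0.38767 m/s²;  |a| = 0.38767 m/s².

0.388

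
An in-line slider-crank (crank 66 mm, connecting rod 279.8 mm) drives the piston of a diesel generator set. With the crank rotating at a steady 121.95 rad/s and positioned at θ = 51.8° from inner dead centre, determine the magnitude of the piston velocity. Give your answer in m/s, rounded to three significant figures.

ω = 122 rad/s
For an in-line slider-crank, x = r cosθ + √(L² − r² sin²θ), so v = −rω sinθ·[1 + r cosθ/√(L² − r² sin²θ)].
With r = 0.066 m, L = 0.2798 m, θ = 51.8°: √(L² − r² sin²θ) = 0.27495 m.
v = −0.066·122·0.78586·[1 + 0.066·0.61841/0.27495] = -7.2641 m/s.
|v| = 7.2641 m/s.

7.26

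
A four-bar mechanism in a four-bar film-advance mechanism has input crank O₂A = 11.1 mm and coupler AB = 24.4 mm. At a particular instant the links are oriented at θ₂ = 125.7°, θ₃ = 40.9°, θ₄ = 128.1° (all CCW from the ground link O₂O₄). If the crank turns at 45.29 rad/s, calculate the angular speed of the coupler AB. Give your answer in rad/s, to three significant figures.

ω₂ = 45.29 rad/s
Differentiating the loop-closure r₂e^{iθ₂}+r₃e^{iθ₃}=r₁+r₄e^{iθ₄} gives r₂ω₂e^{iθ₂}+r₃ω₃e^{iθ₃}=r₄ω₄e^{iθ₄}.
Eliminating the other unknown: ω₃ = r₂ω₂ sin(θ₄−θ₂) / [r₃ sin(θ₃−θ₄)].
Numerator sine = +0.04188; denominator sine = -0.99881.
Result = 0.0111·45.29·(+0.04188) / (0.0244·(-0.99881)) = -0.86381 rad/s; magnitude 0.86381 rad/s.

0.864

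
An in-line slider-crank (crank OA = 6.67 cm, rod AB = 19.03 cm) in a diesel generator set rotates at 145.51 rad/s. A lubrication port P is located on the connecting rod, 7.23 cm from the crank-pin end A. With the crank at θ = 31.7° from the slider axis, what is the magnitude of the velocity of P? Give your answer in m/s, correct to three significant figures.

ω = 145.5 rad/s.  Crank-pin speed |V_A| = rω = 9.7055 m/s, perpendicular to OA.
Rod angle: sinφ = −(r/L) sinθ ⇒ φ = -10.613°; ω_rod = −rω cosθ/√(L²−r²sin²θ) = -44.148 rad/s.
V_P = V_A + ω_rod × AP, with AP = 0.0723 m along the rod.
Components: V_Px = −rω sinθ − a·ω_rod·sinφ = -5.6878 m/s;  V_Py = rω cosθ + a·ω_rod·cosφ = +5.1203 m/s.
|V_P| = √(V_Px² + V_Py²) = 7.653 m/s.

7.65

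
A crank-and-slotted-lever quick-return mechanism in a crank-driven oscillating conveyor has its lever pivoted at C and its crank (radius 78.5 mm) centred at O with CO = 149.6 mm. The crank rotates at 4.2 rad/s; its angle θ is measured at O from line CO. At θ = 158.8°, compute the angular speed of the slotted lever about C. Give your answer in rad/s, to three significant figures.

ω = 4.2 rad/s
Crank pin A relative to C: A = (d + r cosθ, r sinθ); lever angle φ = atan2(r sinθ, d + r cosθ).
Differentiating tanφ: φ̇ = rω(d cosθ + r)/(d² + r² + 2dr cosθ).
d² + r² + 2dr cosθ = |CA|² = 0.00664473 m²;  d cosθ + r = -0.060976 m.
|ω_lever| = |0.0785·4.2·-0.060976| / 0.00664473 = 3.0255 rad/s.

3.03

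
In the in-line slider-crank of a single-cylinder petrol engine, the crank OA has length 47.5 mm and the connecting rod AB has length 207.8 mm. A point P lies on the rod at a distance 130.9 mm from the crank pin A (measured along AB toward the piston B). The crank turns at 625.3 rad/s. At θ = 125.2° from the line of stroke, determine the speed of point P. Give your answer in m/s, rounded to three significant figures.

23.1

ω = 625.3 rad/s.  Crank-pin speed |V_A| = rω = 29.702 m/s, perpendicular to OA.
Rod angle: sinφ = −(r/L) sinθ ⇒ φ = -10.765°; ω_rod = −rω cosθ/√(L²−r²sin²θ) = +83.868 rad/s.
V_P = V_A + ω_rod × AP, with AP = 0.1309 m along the rod.
Components: V_Px = −rω sinθ − a·ω_rod·sinφ = -22.22 m/s;  V_Py = rω cosθ + a·ω_rod·cosφ = -6.3359 m/s.
|V_P| = √(V_Px² + V_Py²) = 23.106 m/s.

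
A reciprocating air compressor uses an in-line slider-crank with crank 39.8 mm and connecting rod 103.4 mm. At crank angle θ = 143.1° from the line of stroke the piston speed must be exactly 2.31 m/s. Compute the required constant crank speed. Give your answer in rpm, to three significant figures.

For an in-line slider-crank, |v_piston| = rω|sinθ|·[1 + r cosθ/√(L² − r² sin²θ)].
With r = 0.0398 m, L = 0.1034 m, θ = 143.1°: the bracketed kinematic factor |dx/dθ| = 0.016336 m.
ω = v/|dx/dθ| = 2.31/0.016336 = 141.4 rad/s.
N = 60ω/(2π) = 1350.3 rpm.

1350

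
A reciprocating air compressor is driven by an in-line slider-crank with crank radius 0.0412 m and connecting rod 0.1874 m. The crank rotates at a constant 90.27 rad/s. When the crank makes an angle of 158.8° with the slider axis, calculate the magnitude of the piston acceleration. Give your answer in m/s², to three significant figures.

ω = 90.27 rad/s
x(θ) = r cosθ + √(L² − r² sin²θ); with ω constant, a = ω²·d²x/dθ².
d²x/dθ² = −r cosθ − r²(cos2θ)/√u − r⁴ sin²2θ/(4u^{3/2}),  u = L² − r² sin²θ = 0.0348968 m².
Substituting r = 0.0412 m, L = 0.1874 m, θ = 158.8°: d²x/dθ² = +0.031651 m.
a = ω²·d²x/dθ² = (90.27)²·(+0.031651) = +257.92 m/s²;  |a| = 257.92 m/s².

258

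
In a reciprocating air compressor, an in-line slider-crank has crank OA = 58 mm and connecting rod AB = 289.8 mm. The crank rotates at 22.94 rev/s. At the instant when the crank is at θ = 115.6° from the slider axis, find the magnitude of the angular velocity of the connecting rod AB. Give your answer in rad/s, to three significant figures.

ω = 144.1 rad/s (converted from 22.94 rev/s).
The rod makes angle φ with the slider axis where L sinφ = r sinθ; differentiating, L cosφ·φ̇ = r ω cosθ.
L cosφ = √(L² − r² sin²θ) = 0.28504 m.
|ω_rod| = r ω |cosθ| / √(L² − r² sin²θ) = 0.058·144.1·0.43209/0.28504 = 12.673 rad/s.

12.7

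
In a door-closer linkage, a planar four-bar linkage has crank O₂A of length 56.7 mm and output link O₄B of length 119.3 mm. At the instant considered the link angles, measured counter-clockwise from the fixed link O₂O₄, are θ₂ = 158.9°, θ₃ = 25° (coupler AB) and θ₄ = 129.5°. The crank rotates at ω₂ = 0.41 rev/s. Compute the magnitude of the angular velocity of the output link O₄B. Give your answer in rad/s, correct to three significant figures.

0.911

ω₂ = 2.576 rad/s (from 0.41 rev/s).
Differentiating the loop-closure r₂e^{iθ₂}+r₃e^{iθ₃}=r₁+r₄e^{iθ₄} gives r₂ω₂e^{iθ₂}+r₃ω₃e^{iθ₃}=r₄ω₄e^{iθ₄}.
Eliminating the other unknown: ω₄ = r₂ω₂ sin(θ₂−θ₃) / [r₄ sin(θ₄−θ₃)].
Numerator sine = +0.72055; denominator sine = +0.96815.
Result = 0.0567·2.576·(+0.72055) / (0.1193·(+0.96815)) = +0.91123 rad/s; magnitude 0.91123 rad/s.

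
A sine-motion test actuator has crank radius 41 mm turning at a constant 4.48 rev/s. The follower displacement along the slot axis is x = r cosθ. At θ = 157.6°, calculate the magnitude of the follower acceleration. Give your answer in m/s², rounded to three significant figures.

30.0

ω = 28.15 rad/s (from 4.48 rev/s).
x = r cosθ ⇒ ẍ = −rω² cosθ (ω constant).
|a| = rω²|cosθ| = 0.041·(28.15)²·|cos 157.6°| = 30.035 m/s².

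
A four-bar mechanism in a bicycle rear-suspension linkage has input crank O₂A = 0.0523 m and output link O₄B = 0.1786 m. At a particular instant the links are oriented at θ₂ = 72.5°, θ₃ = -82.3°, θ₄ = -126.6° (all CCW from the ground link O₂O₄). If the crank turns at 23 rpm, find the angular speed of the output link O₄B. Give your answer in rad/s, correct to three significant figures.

0.430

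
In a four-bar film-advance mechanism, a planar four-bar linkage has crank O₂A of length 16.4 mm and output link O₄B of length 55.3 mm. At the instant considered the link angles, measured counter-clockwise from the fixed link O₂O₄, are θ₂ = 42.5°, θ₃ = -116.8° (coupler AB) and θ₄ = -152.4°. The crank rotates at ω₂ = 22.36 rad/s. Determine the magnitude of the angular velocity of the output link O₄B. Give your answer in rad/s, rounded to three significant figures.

4.03

ω₂ = 22.36 rad/s
Differentiating the loop-closure r₂e^{iθ₂}+r₃e^{iθ₃}=r₁+r₄e^{iθ₄} gives r₂ω₂e^{iθ₂}+r₃ω₃e^{iθ₃}=r₄ω₄e^{iθ₄}.
Eliminating the other unknown: ω₄ = r₂ω₂ sin(θ₂−θ₃) / [r₄ sin(θ₄−θ₃)].
Numerator sine = +0.35347; denominator sine = -0.58212.
Result = 0.0164·22.36·(+0.35347) / (0.0553·(-0.58212)) = -4.0266 rad/s; magnitude 4.0266 rad/s.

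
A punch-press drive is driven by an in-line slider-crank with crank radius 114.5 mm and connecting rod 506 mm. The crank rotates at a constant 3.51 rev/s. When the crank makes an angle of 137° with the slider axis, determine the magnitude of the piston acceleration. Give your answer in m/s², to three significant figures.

39.7

ω = 2π·3.51 = 22.05 rad/s
x(θ) = r cosθ + √(L² − r² sin²θ); with ω constant, a = ω²·d²x/dθ².
d²x/dθ² = −r cosθ − r²(cos2θ)/√u − r⁴ sin²2θ/(4u^{3/2}),  u = L² − r² sin²θ = 0.249938 m².
Substituting r = 0.1145 m, L = 0.506 m, θ = 137°: d²x/dθ² = +0.081569 m.
a = ω²·d²x/dθ² = (22.05)²·(+0.081569) = +39.673 m/s²;  |a| = 39.673 m/s².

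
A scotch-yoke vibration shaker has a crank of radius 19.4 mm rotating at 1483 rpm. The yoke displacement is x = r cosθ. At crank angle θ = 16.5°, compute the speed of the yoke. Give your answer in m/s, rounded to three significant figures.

0.856

ω = 155.3 rad/s (from 1483 rpm).
x = r cosθ ⇒ ẋ = −rω sinθ.
|v| = rω|sinθ| = 0.0194·155.3·|sin 16.5°| = 0.85568 m/s.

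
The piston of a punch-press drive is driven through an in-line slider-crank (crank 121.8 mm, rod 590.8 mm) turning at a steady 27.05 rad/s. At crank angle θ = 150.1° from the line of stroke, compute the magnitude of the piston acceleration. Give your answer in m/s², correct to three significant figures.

ω = 27.05 rad/s
x(θ) = r cosθ + √(L² − r² sin²θ); with ω constant, a = ω²·d²x/dθ².
d²x/dθ² = −r cosθ − r²(cos2θ)/√u − r⁴ sin²2θ/(4u^{3/2}),  u = L² − r² sin²θ = 0.345358 m².
Substituting r = 0.1218 m, L = 0.5908 m, θ = 150.1°: d²x/dθ² = +0.092687 m.
a = ω²·d²x/dθ² = (27.05)²·(+0.092687) = +67.819 m/s²;  |a| = 67.819 m/s².

67.8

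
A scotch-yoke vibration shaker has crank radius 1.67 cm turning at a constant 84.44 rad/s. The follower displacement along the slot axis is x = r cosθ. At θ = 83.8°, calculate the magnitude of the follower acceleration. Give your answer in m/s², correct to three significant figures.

12.9

ω = 84.44 rad/s
x = r cosθ ⇒ ẍ = −rω² cosθ (ω constant).
|a| = rω²|cosθ| = 0.0167·(84.44)²·|cos 83.8°| = 12.86 m/s².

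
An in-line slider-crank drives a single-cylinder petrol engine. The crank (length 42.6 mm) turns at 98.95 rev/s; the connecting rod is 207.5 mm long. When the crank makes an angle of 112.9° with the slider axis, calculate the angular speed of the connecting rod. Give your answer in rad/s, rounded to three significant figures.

50.6

ω = 621.7 rad/s (converted from 98.95 rev/s).
The rod makes angle φ with the slider axis where L sinφ = r sinθ; differentiating, L cosφ·φ̇ = r ω cosθ.
L cosφ = √(L² − r² sin²θ) = 0.20376 m.
|ω_rod| = r ω |cosθ| / √(L² − r² sin²θ) = 0.0426·621.7·0.38912/0.20376 = 50.581 rad/s.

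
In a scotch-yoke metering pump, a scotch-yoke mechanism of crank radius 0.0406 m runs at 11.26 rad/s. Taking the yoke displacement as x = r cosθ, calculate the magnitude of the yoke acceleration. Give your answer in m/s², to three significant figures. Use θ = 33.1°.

4.31

ω = 11.26 rad/s
x = r cosθ ⇒ ẍ = −rω² cosθ (ω constant).
|a| = rω²|cosθ| = 0.0406·(11.26)²·|cos 33.1°| = 4.3122 m/s².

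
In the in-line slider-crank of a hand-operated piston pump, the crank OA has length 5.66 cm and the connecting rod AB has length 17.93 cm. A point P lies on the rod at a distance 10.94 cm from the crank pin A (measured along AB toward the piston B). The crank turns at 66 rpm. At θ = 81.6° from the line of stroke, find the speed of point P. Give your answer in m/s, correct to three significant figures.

0.399

ω = 6.912 rad/s.  Crank-pin speed |V_A| = rω = 0.39119 m/s, perpendicular to OA.
Rod angle: sinφ = −(r/L) sinθ ⇒ φ = -18.197°; ω_rod = −rω cosθ/√(L²−r²sin²θ) = -0.3355 rad/s.
V_P = V_A + ω_rod × AP, with AP = 0.1094 m along the rod.
Components: V_Px = −rω sinθ − a·ω_rod·sinφ = -0.39846 m/s;  V_Py = rω cosθ + a·ω_rod·cosφ = +0.022278 m/s.
|V_P| = √(V_Px² + V_Py²) = 0.39908 m/s.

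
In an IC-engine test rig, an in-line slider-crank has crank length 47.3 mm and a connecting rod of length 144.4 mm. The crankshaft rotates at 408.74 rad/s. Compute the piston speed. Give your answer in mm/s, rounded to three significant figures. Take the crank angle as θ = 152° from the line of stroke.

6420

ω = 408.7 rad/s
For an in-line slider-crank, x = r cosθ + √(L² − r² sin²θ), so v = −rω sinθ·[1 + r cosθ/√(L² − r² sin²θ)].
With r = 0.0473 m, L = 0.1444 m, θ = 152°: √(L² − r² sin²θ) = 0.14268 m.
v = −0.0473·408.7·0.46947·[1 + 0.0473·-0.88295/0.14268] = -6.4198 m/s.
|v| = 6.4198 m/s = 6419.8 mm/s.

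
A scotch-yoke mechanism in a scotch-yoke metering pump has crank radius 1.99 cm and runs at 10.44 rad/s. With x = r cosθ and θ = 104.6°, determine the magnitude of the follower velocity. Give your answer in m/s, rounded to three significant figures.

ω = 10.44 rad/s
x = r cosθ ⇒ ẋ = −rω sinθ.
|v| = rω|sinθ| = 0.0199·10.44·|sin 104.6°| = 0.20105 m/s.

0.201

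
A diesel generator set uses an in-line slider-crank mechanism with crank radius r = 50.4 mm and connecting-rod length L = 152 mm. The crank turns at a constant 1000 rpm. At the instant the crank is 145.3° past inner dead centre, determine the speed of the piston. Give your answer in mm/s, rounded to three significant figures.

ω = 2π·1000/60 = 104.7 rad/s
For an in-line slider-crank, x = r cosθ + √(L² − r² sin²θ), so v = −rω sinθ·[1 + r cosθ/√(L² − r² sin²θ)].
With r = 0.0504 m, L = 0.152 m, θ = 145.3°: √(L² − r² sin²θ) = 0.14927 m.
v = −0.0504·104.7·0.56928·[1 + 0.0504·-0.82214/0.14927] = -2.1705 m/s.
|v| = 2.1705 m/s = 2170.5 mm/s.

2170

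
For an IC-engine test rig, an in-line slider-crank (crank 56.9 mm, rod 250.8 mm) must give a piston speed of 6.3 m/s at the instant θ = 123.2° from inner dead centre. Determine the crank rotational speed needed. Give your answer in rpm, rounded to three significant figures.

For an in-line slider-crank, |v_piston| = rω|sinθ|·[1 + r cosθ/√(L² − r² sin²θ)].
With r = 0.0569 m, L = 0.2508 m, θ = 123.2°: the bracketed kinematic factor |dx/dθ| = 0.041588 m.
ω = v/|dx/dθ| = 6.3/0.041588 = 151.49 rad/s.
N = 60ω/(2π) = 1446.6 rpm.

1450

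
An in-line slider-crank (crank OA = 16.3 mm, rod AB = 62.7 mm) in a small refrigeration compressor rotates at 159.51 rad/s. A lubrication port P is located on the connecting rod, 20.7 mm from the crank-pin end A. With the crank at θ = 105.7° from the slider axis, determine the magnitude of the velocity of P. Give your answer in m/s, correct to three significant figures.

2.49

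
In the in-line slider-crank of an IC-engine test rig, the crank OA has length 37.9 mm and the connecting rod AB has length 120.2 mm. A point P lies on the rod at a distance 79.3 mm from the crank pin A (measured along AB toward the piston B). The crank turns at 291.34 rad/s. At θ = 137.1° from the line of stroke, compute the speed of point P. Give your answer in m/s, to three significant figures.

ω = 291.3 rad/s.  Crank-pin speed |V_A| = rω = 11.042 m/s, perpendicular to OA.
Rod angle: sinφ = −(r/L) sinθ ⇒ φ = -12.394°; ω_rod = −rω cosθ/√(L²−r²sin²θ) = +68.898 rad/s.
V_P = V_A + ω_rod × AP, with AP = 0.0793 m along the rod.
Components: V_Px = −rω sinθ − a·ω_rod·sinφ = -6.3437 m/s;  V_Py = rω cosθ + a·ω_rod·cosφ = -2.7523 m/s.
|V_P| = √(V_Px² + V_Py²) = 6.915 m/s.

6.91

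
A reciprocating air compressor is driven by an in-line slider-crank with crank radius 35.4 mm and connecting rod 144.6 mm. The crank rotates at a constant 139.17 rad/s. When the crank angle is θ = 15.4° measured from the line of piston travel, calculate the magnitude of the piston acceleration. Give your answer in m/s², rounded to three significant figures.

ω = 139.2 rad/s
x(θ) = r cosθ + √(L² − r² sin²θ); with ω constant, a = ω²·d²x/dθ².
d²x/dθ² = −r cosθ − r²(cos2θ)/√u − r⁴ sin²2θ/(4u^{3/2}),  u = L² − r² sin²θ = 0.0208208 m².
Substituting r = 0.0354 m, L = 0.1446 m, θ = 15.4°: d²x/dθ² = -0.041623 m.
a = ω²·d²x/dθ² = (139.2)²·(-0.041623) = -806.17 m/s²;  |a| = 806.17 m/s².

806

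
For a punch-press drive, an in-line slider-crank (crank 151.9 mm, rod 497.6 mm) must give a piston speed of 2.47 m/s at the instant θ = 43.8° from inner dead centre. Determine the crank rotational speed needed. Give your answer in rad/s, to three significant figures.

For an in-line slider-crank, |v_piston| = rω|sinθ|·[1 + r cosθ/√(L² − r² sin²θ)].
With r = 0.1519 m, L = 0.4976 m, θ = 43.8°: the bracketed kinematic factor |dx/dθ| = 0.12884 m.
ω = v/|dx/dθ| = 2.47/0.12884 = 19.172 rad/s.

19.2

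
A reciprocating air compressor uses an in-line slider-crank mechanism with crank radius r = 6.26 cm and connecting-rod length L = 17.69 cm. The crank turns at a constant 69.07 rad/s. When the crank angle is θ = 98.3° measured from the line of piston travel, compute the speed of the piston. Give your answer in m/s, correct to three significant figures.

ω = 69.07 rad/s
For an in-line slider-crank, x = r cosθ + √(L² − r² sin²θ), so v = −rω sinθ·[1 + r cosθ/√(L² − r² sin²θ)].
With r = 0.0626 m, L = 0.1769 m, θ = 98.3°: √(L² − r² sin²θ) = 0.1657 m.
v = −0.0626·69.07·0.98953·[1 + 0.0626·-0.14436/0.1657] = -4.0452 m/s.
|v| = 4.0452 m/s.

4.05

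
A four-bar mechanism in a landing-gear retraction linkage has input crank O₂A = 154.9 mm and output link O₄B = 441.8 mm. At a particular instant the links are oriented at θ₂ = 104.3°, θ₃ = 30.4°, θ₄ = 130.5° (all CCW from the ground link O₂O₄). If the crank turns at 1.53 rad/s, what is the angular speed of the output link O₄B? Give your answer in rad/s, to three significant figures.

ω₂ = 1.53 rad/s
Differentiating the loop-closure r₂e^{iθ₂}+r₃e^{iθ₃}=r₁+r₄e^{iθ₄} gives r₂ω₂e^{iθ₂}+r₃ω₃e^{iθ₃}=r₄ω₄e^{iθ₄}.
Eliminating the other unknown: ω₄ = r₂ω₂ sin(θ₂−θ₃) / [r₄ sin(θ₄−θ₃)].
Numerator sine = +0.96078; denominator sine = +0.98450.
Result = 0.1549·1.53·(+0.96078) / (0.4418·(+0.98450)) = +0.52351 rad/s; magnitude 0.52351 rad/s.

0.524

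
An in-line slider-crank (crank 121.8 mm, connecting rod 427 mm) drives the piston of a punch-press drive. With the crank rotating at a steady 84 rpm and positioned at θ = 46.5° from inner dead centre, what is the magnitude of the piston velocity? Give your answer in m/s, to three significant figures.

ω = 2π·84/60 = 8.796 rad/s
For an in-line slider-crank, x = r cosθ + √(L² − r² sin²θ), so v = −rω sinθ·[1 + r cosθ/√(L² − r² sin²θ)].
With r = 0.1218 m, L = 0.427 m, θ = 46.5°: √(L² − r² sin²θ) = 0.41776 m.
v = −0.1218·8.796·0.72537·[1 + 0.1218·0.68835/0.41776] = -0.93315 m/s.
|v| = 0.93315 m/s.

0.933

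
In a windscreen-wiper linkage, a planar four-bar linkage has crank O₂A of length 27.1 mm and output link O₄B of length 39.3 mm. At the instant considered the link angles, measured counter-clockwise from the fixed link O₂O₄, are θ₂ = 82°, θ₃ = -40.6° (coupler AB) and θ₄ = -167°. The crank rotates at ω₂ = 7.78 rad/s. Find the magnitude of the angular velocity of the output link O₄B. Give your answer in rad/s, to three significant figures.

5.62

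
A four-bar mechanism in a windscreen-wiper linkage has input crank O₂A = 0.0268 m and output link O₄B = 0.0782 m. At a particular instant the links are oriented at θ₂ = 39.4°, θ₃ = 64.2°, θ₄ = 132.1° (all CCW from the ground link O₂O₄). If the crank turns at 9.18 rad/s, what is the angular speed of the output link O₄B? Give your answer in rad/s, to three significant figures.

1.42

ω₂ = 9.18 rad/s
Differentiating the loop-closure r₂e^{iθ₂}+r₃e^{iθ₃}=r₁+r₄e^{iθ₄} gives r₂ω₂e^{iθ₂}+r₃ω₃e^{iθ₃}=r₄ω₄e^{iθ₄}.
Eliminating the other unknown: ω₄ = r₂ω₂ sin(θ₂−θ₃) / [r₄ sin(θ₄−θ₃)].
Numerator sine = -0.41945; denominator sine = +0.92653.
Result = 0.0268·9.18·(-0.41945) / (0.0782·(+0.92653)) = -1.4243 rad/s; magnitude 1.4243 rad/s.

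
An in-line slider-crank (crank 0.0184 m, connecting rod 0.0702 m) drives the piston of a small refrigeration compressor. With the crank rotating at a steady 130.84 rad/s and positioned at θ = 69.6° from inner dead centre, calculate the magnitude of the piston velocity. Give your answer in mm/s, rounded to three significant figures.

ω = 130.8 rad/s
For an in-line slider-crank, x = r cosθ + √(L² − r² sin²θ), so v = −rω sinθ·[1 + r cosθ/√(L² − r² sin²θ)].
With r = 0.0184 m, L = 0.0702 m, θ = 69.6°: √(L² − r² sin²θ) = 0.068049 m.
v = −0.0184·130.8·0.93728·[1 + 0.0184·0.34857/0.068049] = -2.4691 m/s.
|v| = 2.4691 m/s = 2469.1 mm/s.

2470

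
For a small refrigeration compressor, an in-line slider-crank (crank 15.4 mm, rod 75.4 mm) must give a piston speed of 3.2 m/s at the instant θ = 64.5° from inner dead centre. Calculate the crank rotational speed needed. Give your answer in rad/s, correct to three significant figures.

211

For an in-line slider-crank, |v_piston| = rω|sinθ|·[1 + r cosθ/√(L² − r² sin²θ)].
With r = 0.0154 m, L = 0.0754 m, θ = 64.5°: the bracketed kinematic factor |dx/dθ| = 0.015143 m.
ω = v/|dx/dθ| = 3.2/0.015143 = 211.31 rad/s.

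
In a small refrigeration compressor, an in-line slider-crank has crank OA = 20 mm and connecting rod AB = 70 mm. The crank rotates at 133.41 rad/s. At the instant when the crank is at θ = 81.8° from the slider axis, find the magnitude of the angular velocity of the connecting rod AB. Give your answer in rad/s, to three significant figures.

5.67

ω = 133.4 rad/s
The rod makes angle φ with the slider axis where L sinφ = r sinθ; differentiating, L cosφ·φ̇ = r ω cosθ.
L cosφ = √(L² − r² sin²θ) = 0.067143 m.
|ω_rod| = r ω |cosθ| / √(L² − r² sin²θ) = 0.02·133.4·0.14263/0.067143 = 5.668 rad/s.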